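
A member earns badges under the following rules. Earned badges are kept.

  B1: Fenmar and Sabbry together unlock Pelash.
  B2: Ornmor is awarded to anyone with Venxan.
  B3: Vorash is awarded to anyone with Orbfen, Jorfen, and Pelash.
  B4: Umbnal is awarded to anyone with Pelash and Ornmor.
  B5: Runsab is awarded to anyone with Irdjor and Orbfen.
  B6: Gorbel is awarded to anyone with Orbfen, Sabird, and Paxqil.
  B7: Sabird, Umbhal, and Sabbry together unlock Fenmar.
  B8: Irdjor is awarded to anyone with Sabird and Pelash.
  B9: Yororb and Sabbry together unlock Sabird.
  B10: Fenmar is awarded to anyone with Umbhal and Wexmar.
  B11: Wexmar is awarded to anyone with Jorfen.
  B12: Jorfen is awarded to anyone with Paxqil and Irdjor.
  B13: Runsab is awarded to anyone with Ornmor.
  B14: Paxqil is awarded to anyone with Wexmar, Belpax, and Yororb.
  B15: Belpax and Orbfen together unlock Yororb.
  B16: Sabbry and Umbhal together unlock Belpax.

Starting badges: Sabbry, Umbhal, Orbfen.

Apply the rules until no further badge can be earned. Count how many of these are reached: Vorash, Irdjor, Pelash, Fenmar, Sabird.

With Sabbry and Umbhal, Belpax is earned (B16).
With Belpax and Orbfen, Yororb is earned (B15).
With Yororb and Sabbry, Sabird is earned (B9).
With Sabird, Umbhal, and Sabbry, Fenmar is earned (B7).
With Fenmar and Sabbry, Pelash is earned (B1).
With Sabird and Pelash, Irdjor is earned (B8).
Vorash would need Orbfen, Jorfen, and Pelash (B3), but Jorfen is never earned.
Irdjor: reached.
Pelash: reached.
Fenmar: reached.
Sabird: reached.
Reached: Irdjor, Pelash, Fenmar, and Sabird — 4 of the 5.

4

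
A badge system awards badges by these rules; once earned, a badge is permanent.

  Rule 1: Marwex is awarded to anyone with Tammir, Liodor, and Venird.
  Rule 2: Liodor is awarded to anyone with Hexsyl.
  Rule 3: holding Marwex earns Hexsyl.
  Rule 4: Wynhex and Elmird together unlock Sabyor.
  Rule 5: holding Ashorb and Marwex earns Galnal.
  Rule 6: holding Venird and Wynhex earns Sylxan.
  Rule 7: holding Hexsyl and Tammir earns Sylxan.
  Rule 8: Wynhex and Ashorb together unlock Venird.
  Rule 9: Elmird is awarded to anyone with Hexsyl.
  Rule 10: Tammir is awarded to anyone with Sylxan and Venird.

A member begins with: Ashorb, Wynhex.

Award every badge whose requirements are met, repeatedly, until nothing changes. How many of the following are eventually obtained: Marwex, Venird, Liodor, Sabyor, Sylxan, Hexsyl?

With Wynhex and Ashorb, Venird is earned (Rule 8).
With Venird and Wynhex, Sylxan is earned (Rule 6).
Marwex would need Tammir, Liodor, and Venird (Rule 1), but Liodor is never earned.
Venird: reached.
Liodor would need Hexsyl (Rule 2), but Hexsyl is never earned.
Sabyor would need Wynhex and Elmird (Rule 4), but Elmird is never earned.
Sylxan: reached.
Hexsyl would need Marwex (Rule 3), but Marwex is never earned.
Reached: Venird and Sylxan — 2 of the 6.

2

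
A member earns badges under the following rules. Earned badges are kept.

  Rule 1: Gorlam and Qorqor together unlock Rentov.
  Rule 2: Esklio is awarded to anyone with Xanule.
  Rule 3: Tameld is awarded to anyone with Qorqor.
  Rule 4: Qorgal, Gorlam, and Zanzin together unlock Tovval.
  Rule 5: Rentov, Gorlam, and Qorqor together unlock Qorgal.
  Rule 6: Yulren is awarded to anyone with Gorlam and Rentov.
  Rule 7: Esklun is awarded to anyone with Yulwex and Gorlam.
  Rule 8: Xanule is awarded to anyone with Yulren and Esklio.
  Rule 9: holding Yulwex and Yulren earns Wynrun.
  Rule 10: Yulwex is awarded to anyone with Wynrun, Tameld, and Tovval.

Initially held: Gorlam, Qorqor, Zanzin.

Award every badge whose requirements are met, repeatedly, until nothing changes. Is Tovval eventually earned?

Yes

With Gorlam and Qorqor, Rentov is earned (Rule 1).
With Rentov, Gorlam, and Qorqor, Qorgal is earned (Rule 5).
With Qorgal, Gorlam, and Zanzin, Tovval is earned (Rule 4).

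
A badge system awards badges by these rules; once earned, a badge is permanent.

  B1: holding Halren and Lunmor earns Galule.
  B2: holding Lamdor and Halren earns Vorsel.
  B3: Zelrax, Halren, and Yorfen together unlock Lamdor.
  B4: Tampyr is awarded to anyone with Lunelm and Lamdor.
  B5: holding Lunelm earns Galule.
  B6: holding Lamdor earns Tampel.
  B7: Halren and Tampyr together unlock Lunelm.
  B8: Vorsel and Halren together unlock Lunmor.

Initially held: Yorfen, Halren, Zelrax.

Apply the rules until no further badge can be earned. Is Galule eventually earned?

With Zelrax, Halren, and Yorfen, Lamdor is earned (B3).
With Lamdor and Halren, Vorsel is earned (B2).
With Vorsel and Halren, Lunmor is earned (B8).
With Halren and Lunmor, Galule is earned (B1).

Yes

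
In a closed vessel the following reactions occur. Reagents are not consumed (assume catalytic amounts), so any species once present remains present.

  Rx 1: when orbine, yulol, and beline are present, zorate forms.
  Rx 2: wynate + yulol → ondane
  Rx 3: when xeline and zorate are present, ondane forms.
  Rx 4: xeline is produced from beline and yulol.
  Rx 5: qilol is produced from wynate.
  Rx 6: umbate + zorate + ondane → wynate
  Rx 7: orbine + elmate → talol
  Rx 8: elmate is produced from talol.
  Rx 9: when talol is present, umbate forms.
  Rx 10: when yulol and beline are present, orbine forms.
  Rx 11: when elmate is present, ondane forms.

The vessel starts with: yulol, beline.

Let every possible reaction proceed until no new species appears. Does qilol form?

qilol would need wynate (Rx 5), but wynate never forms.

No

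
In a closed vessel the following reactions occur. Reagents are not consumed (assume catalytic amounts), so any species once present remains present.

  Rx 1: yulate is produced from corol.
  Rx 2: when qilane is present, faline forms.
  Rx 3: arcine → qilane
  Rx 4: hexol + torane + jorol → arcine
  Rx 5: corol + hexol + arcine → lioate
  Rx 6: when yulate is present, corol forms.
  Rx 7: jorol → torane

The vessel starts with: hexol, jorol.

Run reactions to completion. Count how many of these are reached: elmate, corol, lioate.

No rule produces elmate, and it is not given.
corol would need yulate (Rx 6), but yulate never forms.
lioate would need corol, hexol, and arcine (Rx 5), but corol never forms.
None of the 3 are reached.

0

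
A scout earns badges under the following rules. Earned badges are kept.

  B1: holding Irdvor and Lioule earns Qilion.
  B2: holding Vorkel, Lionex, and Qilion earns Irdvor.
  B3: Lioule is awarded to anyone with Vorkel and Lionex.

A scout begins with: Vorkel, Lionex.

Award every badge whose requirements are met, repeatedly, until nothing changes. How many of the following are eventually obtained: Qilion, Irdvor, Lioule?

With Vorkel and Lionex, Lioule is earned (B3).
Qilion would need Irdvor and Lioule (B1), but Irdvor is never earned.
Irdvor would need Vorkel, Lionex, and Qilion (B2), but Qilion is never earned.
Lioule: reached.
Reached: Lioule — 1 of the 3.

1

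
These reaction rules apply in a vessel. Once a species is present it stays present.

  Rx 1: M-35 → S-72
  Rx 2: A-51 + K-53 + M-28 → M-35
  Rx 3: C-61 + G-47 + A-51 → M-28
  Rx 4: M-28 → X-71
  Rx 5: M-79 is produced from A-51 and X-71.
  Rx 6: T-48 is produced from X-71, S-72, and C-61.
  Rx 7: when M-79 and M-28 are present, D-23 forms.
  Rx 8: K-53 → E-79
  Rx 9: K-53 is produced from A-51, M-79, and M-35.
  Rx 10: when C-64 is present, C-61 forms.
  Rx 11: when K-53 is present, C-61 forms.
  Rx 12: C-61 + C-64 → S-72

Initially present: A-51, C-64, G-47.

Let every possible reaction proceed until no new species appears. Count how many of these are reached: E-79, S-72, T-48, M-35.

2

C-64 present → C-61 forms (Rx 10).
C-61, G-47, and A-51 present → M-28 forms (Rx 3).
C-61 and C-64 present → S-72 forms (Rx 12).
M-28 present → X-71 forms (Rx 4).
X-71, S-72, and C-61 present → T-48 forms (Rx 6).
E-79 would need K-53 (Rx 8), but K-53 never forms.
S-72: reached.
T-48: reached.
M-35 would need A-51, K-53, and M-28 (Rx 2), but K-53 never forms.
Reached: S-72 and T-48 — 2 of the 4.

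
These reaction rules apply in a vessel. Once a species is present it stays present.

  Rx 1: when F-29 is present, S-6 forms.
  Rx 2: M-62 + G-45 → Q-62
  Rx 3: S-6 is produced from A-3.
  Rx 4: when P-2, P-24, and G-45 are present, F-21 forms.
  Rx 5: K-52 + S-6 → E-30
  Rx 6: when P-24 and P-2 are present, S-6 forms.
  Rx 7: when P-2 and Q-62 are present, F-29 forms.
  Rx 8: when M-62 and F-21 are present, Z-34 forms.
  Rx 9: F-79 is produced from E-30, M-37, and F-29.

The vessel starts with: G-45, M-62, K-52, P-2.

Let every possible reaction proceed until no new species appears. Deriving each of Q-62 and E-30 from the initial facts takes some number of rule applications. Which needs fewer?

Q-62

Q-62: M-62 and G-45 present → Q-62 forms (Rx 2). [1 rule application]
E-30: M-62 and G-45 present → Q-62 forms (Rx 2). P-2 and Q-62 present → F-29 forms (Rx 7). F-29 present → S-6 forms (Rx 1). K-52 and S-6 present → E-30 forms (Rx 5). [4 rule applications]
Q-62 needs fewer.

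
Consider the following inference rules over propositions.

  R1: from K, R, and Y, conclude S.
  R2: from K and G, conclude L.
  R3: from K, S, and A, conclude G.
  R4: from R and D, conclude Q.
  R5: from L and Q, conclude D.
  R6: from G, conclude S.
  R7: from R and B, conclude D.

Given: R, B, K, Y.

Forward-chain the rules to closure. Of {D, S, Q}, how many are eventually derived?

K, R, and Y hold, so S follows (R1).
R and B hold, so D follows (R7).
R and D hold, so Q follows (R4).
D: reached.
S: reached.
Q: reached.
All 3 are reached.

3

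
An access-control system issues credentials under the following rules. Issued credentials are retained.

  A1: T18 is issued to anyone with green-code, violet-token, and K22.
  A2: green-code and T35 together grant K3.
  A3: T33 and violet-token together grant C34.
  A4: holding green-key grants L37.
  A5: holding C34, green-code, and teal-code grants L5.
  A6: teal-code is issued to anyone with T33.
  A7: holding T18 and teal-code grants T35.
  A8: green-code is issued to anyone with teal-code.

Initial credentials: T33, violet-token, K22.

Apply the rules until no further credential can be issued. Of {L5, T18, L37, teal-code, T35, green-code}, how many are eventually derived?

Holding T33 grants teal-code (A6).
Holding T33 and violet-token grants C34 (A3).
Holding teal-code grants green-code (A8).
Holding C34, green-code, and teal-code grants L5 (A5).
Holding green-code, violet-token, and K22 grants T18 (A1).
Holding T18 and teal-code grants T35 (A7).
L5: reached.
T18: reached.
L37 would need green-key (A4), but green-key is never granted.
teal-code: reached.
T35: reached.
green-code: reached.
Reached: L5, T18, teal-code, T35, and green-code — 5 of the 6.

5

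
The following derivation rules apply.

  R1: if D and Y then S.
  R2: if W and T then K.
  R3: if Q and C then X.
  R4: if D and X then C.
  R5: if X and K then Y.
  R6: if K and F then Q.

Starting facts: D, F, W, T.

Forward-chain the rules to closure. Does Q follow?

From W and T, R2 gives K.
From K and F, R6 gives Q.

Yes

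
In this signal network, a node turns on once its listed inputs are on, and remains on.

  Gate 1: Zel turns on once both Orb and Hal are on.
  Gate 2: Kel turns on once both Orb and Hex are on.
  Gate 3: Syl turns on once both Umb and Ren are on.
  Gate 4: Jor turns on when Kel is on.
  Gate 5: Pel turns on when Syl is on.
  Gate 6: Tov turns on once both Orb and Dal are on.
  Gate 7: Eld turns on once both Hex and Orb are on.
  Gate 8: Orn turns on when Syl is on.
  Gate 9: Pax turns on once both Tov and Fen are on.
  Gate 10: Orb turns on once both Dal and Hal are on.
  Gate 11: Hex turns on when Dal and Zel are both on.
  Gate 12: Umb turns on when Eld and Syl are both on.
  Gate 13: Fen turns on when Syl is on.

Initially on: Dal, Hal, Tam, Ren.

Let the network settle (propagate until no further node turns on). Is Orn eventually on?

Orn would need Syl (Gate 8), but Syl never turns on.

No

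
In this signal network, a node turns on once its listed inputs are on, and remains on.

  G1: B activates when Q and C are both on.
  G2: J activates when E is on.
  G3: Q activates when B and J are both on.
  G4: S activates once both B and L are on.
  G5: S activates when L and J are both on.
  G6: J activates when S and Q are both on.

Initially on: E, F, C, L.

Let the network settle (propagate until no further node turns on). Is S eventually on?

Yes

E is on, so J activates (G2).
G5: L and J on → S on.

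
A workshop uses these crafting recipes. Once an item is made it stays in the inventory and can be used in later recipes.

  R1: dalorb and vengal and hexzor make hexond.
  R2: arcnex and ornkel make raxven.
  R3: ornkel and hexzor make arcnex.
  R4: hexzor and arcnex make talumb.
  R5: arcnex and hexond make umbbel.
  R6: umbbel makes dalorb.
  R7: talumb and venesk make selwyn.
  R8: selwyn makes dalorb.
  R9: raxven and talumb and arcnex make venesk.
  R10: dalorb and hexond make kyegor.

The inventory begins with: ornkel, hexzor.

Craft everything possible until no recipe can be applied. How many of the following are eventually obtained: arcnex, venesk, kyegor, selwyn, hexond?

3

ornkel and hexzor → arcnex (R3).
Using R2, arcnex and ornkel make raxven.
hexzor and arcnex → talumb (R4).
raxven and talumb and arcnex → venesk (R9).
talumb and venesk → selwyn (R7).
arcnex: reached.
venesk: reached.
kyegor would need dalorb and hexond (R10), but hexond is never obtained.
selwyn: reached.
hexond would need dalorb, vengal, and hexzor (R1), but vengal is never obtained.
Reached: arcnex, venesk, and selwyn — 3 of the 5.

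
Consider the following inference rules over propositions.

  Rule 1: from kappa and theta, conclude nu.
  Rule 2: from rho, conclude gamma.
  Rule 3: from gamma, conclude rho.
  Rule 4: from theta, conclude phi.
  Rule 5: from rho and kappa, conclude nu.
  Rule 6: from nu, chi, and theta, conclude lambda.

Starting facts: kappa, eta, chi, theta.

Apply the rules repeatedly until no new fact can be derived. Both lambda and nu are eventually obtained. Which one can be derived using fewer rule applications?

nu: kappa and theta hold, so nu follows (Rule 1). [1 rule application]
lambda: From kappa and theta, Rule 1 gives nu. nu, chi, and theta hold, so lambda follows (Rule 6). [2 rule applications]
nu needs fewer.

nu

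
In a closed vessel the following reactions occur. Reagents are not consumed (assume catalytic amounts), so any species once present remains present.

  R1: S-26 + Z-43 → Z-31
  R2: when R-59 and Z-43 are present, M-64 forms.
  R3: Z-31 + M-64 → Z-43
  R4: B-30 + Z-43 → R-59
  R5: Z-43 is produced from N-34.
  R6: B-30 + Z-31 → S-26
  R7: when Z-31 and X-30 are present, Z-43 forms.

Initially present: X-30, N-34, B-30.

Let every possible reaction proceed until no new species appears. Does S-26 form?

S-26 would need B-30 and Z-31 (R6), but Z-31 never forms.

No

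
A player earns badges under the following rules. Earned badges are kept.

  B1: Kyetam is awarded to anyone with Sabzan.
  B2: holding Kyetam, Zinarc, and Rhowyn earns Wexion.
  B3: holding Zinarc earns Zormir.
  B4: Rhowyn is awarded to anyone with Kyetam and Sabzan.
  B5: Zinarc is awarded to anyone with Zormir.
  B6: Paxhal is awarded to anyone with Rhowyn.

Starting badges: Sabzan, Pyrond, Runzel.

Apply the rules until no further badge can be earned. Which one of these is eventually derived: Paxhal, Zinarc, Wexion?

Paxhal

With Sabzan, Kyetam is earned (B1).
With Kyetam and Sabzan, Rhowyn is earned (B4).
With Rhowyn, Paxhal is earned (B6).
Zinarc would need Zormir (B5), but Zormir is never earned. Wexion would need Kyetam, Zinarc, and Rhowyn (B2), but Zinarc is never earned.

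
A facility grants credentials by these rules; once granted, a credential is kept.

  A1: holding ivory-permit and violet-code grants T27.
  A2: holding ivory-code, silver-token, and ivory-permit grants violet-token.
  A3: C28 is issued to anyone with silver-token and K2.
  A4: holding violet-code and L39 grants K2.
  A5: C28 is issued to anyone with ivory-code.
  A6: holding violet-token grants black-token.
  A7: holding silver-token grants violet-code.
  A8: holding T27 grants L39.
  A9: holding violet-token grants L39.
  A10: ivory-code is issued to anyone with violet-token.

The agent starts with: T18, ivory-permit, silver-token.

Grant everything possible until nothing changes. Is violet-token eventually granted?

No

violet-token would need ivory-code, silver-token, and ivory-permit (A2), but ivory-code is never granted.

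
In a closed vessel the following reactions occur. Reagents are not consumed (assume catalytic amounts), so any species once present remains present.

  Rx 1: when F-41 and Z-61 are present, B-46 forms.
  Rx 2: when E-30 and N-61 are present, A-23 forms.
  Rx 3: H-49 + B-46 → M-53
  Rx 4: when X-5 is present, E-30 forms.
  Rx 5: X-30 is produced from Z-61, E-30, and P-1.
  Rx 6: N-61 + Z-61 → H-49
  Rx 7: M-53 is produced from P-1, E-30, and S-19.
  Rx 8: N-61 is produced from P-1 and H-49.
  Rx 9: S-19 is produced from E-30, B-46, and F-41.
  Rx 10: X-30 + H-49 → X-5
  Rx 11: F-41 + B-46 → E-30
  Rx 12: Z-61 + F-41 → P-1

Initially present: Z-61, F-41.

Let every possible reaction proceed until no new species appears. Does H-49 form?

No

H-49 would need N-61 and Z-61 (Rx 6), but N-61 never forms.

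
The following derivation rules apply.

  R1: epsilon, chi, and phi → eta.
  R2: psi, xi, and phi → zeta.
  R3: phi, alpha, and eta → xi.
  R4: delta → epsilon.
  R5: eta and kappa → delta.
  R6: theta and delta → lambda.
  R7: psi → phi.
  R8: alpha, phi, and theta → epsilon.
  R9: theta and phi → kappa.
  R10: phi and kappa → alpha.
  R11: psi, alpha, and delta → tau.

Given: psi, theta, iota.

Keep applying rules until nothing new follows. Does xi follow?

No

xi would need phi, alpha, and eta (R3), but eta is never established.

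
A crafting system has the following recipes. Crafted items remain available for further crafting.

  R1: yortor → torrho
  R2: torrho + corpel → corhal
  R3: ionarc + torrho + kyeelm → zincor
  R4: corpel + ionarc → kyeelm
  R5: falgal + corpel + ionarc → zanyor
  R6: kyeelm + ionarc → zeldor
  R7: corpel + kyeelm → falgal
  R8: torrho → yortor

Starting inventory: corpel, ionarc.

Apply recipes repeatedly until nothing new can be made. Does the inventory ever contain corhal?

No

corhal would need torrho and corpel (R2), but torrho is never obtained.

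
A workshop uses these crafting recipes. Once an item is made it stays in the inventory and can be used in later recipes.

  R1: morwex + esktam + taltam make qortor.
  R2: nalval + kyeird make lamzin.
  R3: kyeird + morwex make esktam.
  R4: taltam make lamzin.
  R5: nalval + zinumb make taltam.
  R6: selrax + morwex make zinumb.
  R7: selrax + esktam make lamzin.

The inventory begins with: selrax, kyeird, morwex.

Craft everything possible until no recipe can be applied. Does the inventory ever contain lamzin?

Yes

Using R3, kyeird and morwex make esktam.
Using R7, selrax and esktam make lamzin.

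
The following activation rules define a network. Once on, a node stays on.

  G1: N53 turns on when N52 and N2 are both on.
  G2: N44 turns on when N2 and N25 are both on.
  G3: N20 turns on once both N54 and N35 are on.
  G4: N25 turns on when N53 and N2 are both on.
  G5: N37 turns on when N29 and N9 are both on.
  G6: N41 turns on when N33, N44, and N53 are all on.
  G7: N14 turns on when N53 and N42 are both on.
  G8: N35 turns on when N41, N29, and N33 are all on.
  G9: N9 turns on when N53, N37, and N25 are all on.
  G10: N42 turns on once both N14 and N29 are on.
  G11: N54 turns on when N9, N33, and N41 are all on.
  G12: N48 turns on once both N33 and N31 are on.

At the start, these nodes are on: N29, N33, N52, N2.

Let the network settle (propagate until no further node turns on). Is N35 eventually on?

Yes

G1: N52 and N2 on → N53 on.
N53 and N2 are on, so N25 turns on (G4).
G2: N2 and N25 on → N44 on.
N33, N44, and N53 are on, so N41 turns on (G6).
G8: N41, N29, and N33 on → N35 on.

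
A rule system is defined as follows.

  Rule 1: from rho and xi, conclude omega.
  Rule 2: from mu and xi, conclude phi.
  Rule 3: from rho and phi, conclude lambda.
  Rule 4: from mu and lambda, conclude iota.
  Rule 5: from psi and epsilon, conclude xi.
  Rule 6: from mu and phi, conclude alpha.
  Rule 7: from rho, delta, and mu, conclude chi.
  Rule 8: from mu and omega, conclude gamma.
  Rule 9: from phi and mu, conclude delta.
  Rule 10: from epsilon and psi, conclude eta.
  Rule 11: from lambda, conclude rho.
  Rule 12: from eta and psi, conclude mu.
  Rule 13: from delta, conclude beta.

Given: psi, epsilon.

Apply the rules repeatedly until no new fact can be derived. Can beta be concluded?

epsilon and psi hold, so eta follows (Rule 10).
From psi and epsilon, Rule 5 gives xi.
From eta and psi, Rule 12 gives mu.
From mu and xi, Rule 2 gives phi.
phi and mu hold, so delta follows (Rule 9).
delta holds, so beta follows (Rule 13).

Yes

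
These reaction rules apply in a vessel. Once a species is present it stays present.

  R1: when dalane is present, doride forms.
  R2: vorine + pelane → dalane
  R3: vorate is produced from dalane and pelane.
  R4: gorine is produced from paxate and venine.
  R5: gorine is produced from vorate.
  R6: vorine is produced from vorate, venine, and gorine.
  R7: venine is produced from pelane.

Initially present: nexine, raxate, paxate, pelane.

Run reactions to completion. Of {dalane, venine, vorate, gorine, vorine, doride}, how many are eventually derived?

pelane present → venine forms (R7).
paxate and venine present → gorine forms (R4).
dalane would need vorine and pelane (R2), but vorine never forms.
venine: reached.
vorate would need dalane and pelane (R3), but dalane never forms.
gorine: reached.
vorine would need vorate, venine, and gorine (R6), but vorate never forms.
doride would need dalane (R1), but dalane never forms.
Reached: venine and gorine — 2 of the 6.

2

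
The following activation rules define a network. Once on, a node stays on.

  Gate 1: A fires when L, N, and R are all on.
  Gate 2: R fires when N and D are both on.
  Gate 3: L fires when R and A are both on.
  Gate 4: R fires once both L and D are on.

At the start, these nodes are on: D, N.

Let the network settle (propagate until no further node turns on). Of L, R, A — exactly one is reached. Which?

R

Gate 2: N and D on → R on.
L would need R and A (Gate 3), but A never turns on. A would need L, N, and R (Gate 1), but L never turns on.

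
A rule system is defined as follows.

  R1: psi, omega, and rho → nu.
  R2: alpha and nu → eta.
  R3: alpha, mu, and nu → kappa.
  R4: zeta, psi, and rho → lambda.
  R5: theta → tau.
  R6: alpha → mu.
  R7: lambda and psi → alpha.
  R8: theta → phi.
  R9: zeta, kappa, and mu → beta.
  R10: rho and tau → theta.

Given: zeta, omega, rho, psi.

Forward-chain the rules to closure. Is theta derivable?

No

theta would need rho and tau (R10), but tau is never established.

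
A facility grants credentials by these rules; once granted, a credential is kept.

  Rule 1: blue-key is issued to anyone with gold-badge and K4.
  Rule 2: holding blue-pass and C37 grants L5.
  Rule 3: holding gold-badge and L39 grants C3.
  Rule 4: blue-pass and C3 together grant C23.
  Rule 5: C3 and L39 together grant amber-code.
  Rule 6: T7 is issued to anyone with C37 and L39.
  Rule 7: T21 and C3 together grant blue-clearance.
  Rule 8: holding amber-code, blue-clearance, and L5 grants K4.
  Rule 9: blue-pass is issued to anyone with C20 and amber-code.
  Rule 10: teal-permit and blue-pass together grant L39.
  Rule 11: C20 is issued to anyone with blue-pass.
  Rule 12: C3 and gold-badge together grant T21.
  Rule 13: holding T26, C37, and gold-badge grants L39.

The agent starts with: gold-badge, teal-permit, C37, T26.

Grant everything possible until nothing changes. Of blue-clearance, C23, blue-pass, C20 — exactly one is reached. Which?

Holding T26, C37, and gold-badge grants L39 (Rule 13).
Holding gold-badge and L39 grants C3 (Rule 3).
Holding C3 and gold-badge grants T21 (Rule 12).
Holding T21 and C3 grants blue-clearance (Rule 7).
C23 would need blue-pass and C3 (Rule 4), but blue-pass is never granted. blue-pass would need C20 and amber-code (Rule 9), but C20 is never granted. C20 would need blue-pass (Rule 11), but blue-pass is never granted.

blue-clearance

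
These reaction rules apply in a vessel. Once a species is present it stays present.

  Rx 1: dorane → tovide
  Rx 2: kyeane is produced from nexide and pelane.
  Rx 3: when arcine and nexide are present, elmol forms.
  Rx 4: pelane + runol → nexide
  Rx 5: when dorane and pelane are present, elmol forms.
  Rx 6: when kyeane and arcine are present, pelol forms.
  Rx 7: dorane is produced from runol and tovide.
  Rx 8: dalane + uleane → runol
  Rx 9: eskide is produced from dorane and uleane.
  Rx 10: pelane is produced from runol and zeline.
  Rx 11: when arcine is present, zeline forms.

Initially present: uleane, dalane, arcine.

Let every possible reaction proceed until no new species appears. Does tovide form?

No

tovide would need dorane (Rx 1), but dorane never forms.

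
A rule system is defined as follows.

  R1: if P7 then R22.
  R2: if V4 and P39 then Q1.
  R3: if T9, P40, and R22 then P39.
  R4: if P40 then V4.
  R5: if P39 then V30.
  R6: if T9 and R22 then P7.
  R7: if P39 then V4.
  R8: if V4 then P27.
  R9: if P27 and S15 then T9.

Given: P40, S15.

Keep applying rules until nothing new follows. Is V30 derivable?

No

V30 would need P39 (R5), but P39 is never established.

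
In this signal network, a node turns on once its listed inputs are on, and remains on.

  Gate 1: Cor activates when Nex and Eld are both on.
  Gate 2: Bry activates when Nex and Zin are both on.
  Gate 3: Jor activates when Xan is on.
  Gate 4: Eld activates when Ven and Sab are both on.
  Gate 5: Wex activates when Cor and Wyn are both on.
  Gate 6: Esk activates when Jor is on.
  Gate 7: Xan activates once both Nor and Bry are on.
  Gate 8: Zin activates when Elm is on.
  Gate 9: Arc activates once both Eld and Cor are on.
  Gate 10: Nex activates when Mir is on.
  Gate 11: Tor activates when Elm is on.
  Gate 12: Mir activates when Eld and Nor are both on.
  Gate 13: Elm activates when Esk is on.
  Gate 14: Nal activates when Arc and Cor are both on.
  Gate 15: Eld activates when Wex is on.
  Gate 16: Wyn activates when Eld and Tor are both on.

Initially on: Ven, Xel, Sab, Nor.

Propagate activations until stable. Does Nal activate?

Yes

Gate 4: Ven and Sab on → Eld on.
Eld and Nor are on, so Mir activates (Gate 12).
Gate 10: Mir on → Nex on.
Nex and Eld are on, so Cor activates (Gate 1).
Gate 9: Eld and Cor on → Arc on.
Arc and Cor are on, so Nal activates (Gate 14).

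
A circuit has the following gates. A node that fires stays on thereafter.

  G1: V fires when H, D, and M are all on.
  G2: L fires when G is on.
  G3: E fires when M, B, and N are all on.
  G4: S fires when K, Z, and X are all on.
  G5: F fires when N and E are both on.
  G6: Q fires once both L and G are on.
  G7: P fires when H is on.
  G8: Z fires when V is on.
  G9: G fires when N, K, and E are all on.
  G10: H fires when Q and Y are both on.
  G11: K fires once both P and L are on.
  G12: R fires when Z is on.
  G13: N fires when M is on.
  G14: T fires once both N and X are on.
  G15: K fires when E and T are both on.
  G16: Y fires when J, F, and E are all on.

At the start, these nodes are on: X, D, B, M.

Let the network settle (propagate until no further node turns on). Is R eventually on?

No

R would need Z (G12), but Z never turns on.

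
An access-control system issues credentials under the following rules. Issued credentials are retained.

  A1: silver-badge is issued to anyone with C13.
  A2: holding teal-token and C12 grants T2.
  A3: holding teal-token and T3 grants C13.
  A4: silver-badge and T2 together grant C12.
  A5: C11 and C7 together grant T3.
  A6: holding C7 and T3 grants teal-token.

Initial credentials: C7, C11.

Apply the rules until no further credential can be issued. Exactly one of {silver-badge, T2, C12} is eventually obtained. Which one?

silver-badge

Holding C11 and C7 grants T3 (A5).
Holding C7 and T3 grants teal-token (A6).
Holding teal-token and T3 grants C13 (A3).
Holding C13 grants silver-badge (A1).
T2 would need teal-token and C12 (A2), but C12 is never granted. C12 would need silver-badge and T2 (A4), but T2 is never granted.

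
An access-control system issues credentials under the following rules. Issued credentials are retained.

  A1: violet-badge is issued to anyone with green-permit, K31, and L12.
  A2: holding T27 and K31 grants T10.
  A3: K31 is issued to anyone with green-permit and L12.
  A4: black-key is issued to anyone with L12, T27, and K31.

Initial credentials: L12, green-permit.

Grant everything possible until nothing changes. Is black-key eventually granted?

black-key would need L12, T27, and K31 (A4), but T27 is never granted.

No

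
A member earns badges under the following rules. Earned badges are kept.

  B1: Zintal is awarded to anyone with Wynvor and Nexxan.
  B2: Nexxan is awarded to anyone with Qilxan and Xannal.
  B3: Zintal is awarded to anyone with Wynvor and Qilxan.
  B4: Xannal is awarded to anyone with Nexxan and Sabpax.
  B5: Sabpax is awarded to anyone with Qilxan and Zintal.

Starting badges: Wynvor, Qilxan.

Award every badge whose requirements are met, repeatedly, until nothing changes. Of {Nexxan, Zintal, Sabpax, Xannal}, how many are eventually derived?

With Wynvor and Qilxan, Zintal is earned (B3).
With Qilxan and Zintal, Sabpax is earned (B5).
Nexxan would need Qilxan and Xannal (B2), but Xannal is never earned.
Zintal: reached.
Sabpax: reached.
Xannal would need Nexxan and Sabpax (B4), but Nexxan is never earned.
Reached: Zintal and Sabpax — 2 of the 4.

2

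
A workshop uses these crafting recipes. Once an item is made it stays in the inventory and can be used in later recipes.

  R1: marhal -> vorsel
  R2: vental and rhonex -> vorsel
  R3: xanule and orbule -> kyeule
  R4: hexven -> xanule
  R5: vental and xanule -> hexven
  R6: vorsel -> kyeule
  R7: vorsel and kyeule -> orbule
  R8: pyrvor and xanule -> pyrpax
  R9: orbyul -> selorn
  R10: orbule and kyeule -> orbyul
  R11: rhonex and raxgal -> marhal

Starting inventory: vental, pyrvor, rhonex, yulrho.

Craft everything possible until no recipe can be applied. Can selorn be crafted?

Yes

Using R2, vental and rhonex make vorsel.
vorsel -> kyeule (R6).
Using R7, vorsel and kyeule make orbule.
orbule and kyeule -> orbyul (R10).
Using R9, orbyul makes selorn.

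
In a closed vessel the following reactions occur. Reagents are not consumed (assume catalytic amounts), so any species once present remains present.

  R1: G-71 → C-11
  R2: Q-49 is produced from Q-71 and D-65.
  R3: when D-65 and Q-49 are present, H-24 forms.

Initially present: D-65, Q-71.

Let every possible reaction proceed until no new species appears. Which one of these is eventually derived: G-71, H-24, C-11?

Q-71 and D-65 present → Q-49 forms (R2).
D-65 and Q-49 present → H-24 forms (R3).
No rule produces G-71, and it is not given. C-11 would need G-71 (R1), but G-71 never forms.

H-24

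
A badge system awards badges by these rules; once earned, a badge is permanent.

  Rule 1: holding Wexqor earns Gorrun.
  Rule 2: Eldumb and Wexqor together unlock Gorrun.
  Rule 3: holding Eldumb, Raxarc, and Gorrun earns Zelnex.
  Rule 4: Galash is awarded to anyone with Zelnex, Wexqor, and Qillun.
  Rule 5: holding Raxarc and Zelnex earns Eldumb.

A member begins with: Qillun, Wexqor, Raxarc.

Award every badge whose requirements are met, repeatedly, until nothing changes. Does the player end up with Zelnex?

No

Zelnex would need Eldumb, Raxarc, and Gorrun (Rule 3), but Eldumb is never earned.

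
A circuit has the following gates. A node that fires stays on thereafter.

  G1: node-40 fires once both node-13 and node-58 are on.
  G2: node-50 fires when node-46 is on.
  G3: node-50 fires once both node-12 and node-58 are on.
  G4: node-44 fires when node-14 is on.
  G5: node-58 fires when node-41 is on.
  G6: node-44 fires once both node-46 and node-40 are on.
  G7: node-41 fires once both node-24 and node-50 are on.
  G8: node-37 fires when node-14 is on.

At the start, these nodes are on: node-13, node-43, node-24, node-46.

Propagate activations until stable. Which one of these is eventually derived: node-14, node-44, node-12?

node-44

G2: node-46 on → node-50 on.
G7: node-24 and node-50 on → node-41 on.
node-41 is on, so node-58 fires (G5).
node-13 and node-58 are on, so node-40 fires (G1).
node-46 and node-40 are on, so node-44 fires (G6).
No rule produces node-12, and it is not given. No rule produces node-14, and it is not given.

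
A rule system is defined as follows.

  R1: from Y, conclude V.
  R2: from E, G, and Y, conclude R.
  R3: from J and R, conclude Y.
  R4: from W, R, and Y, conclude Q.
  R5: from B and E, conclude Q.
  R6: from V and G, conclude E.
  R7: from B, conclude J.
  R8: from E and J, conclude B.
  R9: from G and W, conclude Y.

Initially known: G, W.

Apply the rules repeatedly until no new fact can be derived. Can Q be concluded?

From G and W, R9 gives Y.
Y holds, so V follows (R1).
V and G hold, so E follows (R6).
From E, G, and Y, R2 gives R.
W, R, and Y hold, so Q follows (R4).

Yes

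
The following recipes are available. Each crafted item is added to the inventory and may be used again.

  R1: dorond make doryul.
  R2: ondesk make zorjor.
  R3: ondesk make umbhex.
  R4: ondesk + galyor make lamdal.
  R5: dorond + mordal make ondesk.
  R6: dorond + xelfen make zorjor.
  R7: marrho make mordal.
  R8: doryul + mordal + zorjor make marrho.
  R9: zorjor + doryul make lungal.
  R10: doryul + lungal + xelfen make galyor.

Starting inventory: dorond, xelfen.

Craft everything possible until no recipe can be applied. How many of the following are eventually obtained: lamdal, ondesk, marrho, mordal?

0

lamdal would need ondesk and galyor (R4), but ondesk is never obtained.
ondesk would need dorond and mordal (R5), but mordal is never obtained.
marrho would need doryul, mordal, and zorjor (R8), but mordal is never obtained.
mordal would need marrho (R7), but marrho is never obtained.
None of the 4 are reached.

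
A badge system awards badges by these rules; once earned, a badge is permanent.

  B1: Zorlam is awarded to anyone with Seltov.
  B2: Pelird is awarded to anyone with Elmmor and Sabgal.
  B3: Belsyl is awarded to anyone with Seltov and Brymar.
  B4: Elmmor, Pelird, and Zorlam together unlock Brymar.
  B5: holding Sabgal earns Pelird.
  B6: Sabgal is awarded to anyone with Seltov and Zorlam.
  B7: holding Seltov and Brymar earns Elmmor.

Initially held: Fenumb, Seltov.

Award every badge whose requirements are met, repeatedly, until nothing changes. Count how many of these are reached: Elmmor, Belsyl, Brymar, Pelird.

1

With Seltov, Zorlam is earned (B1).
With Seltov and Zorlam, Sabgal is earned (B6).
With Sabgal, Pelird is earned (B5).
Elmmor would need Seltov and Brymar (B7), but Brymar is never earned.
Belsyl would need Seltov and Brymar (B3), but Brymar is never earned.
Brymar would need Elmmor, Pelird, and Zorlam (B4), but Elmmor is never earned.
Pelird: reached.
Reached: Pelird — 1 of the 4.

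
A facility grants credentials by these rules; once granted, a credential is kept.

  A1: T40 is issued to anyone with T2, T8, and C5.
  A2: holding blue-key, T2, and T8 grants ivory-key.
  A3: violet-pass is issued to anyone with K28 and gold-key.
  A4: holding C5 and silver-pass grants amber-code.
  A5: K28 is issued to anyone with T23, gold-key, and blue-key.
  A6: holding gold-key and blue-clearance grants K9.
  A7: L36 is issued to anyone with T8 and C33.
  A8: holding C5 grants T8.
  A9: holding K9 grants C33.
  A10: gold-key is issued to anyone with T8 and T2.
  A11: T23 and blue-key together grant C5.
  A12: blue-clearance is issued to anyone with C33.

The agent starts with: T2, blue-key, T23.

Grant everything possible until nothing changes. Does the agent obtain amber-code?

amber-code would need C5 and silver-pass (A4), but silver-pass is never granted.

No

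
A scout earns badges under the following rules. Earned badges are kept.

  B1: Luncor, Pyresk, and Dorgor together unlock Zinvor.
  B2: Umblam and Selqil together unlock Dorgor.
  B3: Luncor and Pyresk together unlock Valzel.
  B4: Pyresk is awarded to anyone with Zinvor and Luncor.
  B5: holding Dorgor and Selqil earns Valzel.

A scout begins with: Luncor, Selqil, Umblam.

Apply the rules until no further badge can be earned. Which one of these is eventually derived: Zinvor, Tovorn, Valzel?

Valzel

With Umblam and Selqil, Dorgor is earned (B2).
With Dorgor and Selqil, Valzel is earned (B5).
Zinvor would need Luncor, Pyresk, and Dorgor (B1), but Pyresk is never earned. No rule produces Tovorn, and it is not given.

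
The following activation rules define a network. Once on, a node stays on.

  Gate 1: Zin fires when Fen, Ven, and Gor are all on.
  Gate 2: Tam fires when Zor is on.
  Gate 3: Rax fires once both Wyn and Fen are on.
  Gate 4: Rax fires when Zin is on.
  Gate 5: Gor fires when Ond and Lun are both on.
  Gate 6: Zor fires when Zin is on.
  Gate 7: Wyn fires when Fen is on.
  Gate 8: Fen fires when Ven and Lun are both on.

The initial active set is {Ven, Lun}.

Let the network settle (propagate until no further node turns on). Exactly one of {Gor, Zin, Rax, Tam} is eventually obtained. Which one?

Rax

Gate 8: Ven and Lun on → Fen on.
Fen is on, so Wyn fires (Gate 7).
Gate 3: Wyn and Fen on → Rax on.
Gor would need Ond and Lun (Gate 5), but Ond never turns on. Tam would need Zor (Gate 2), but Zor never turns on. Zin would need Fen, Ven, and Gor (Gate 1), but Gor never turns on.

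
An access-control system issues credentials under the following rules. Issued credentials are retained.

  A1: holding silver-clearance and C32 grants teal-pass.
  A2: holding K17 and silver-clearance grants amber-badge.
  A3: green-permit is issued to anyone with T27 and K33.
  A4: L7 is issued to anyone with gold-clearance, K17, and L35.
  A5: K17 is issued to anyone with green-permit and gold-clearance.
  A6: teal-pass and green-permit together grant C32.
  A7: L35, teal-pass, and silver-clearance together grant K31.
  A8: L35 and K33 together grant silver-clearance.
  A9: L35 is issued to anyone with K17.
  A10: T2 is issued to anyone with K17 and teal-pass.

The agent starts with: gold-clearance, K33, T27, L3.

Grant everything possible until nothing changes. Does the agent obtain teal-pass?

No

teal-pass would need silver-clearance and C32 (A1), but C32 is never granted.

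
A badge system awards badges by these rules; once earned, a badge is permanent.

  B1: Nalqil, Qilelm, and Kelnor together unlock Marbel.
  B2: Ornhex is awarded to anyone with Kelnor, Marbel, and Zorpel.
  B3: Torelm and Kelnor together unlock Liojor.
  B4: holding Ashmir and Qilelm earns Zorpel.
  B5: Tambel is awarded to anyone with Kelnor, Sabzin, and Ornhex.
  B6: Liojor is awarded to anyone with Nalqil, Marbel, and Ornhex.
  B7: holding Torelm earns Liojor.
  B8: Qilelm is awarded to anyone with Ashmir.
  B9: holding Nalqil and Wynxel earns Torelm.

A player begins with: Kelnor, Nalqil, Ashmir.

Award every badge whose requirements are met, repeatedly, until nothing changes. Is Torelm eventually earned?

Torelm would need Nalqil and Wynxel (B9), but Wynxel is never earned.

No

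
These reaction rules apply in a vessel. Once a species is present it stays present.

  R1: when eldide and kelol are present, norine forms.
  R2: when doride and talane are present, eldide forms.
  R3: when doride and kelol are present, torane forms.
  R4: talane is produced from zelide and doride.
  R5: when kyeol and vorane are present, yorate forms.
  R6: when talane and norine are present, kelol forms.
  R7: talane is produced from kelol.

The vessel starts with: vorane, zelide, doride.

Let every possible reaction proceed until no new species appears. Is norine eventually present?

No

norine would need eldide and kelol (R1), but kelol never forms.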